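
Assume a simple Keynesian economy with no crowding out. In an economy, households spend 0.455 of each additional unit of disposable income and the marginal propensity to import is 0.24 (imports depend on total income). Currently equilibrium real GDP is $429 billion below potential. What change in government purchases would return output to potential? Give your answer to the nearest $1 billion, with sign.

+$337 billion

Spending multiplier = 1/(1 − c + m) = 1/(1 − 0.455 + 0.24) = 1/0.785 ≈ 1.274.
Need ΔY = +$429 billion, so ΔG = ΔY/k = (+$429 billion) × 0.785 ≈ +$337 billion.
The government should increase government purchases by $337 billion.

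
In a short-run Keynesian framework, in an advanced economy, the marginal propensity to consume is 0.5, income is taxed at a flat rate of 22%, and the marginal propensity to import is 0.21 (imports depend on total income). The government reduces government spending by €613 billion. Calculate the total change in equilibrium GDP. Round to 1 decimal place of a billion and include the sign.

−€747.6 billion

Expenditure multiplier = 1/(1 − c(1−t) + m) = 1/(1 − 0.5×0.78 + 0.21) = 1/0.82 ≈ 1.22.
ΔY = k × ΔG = (−€613 billion) / 0.82 ≈ −€747.6 billion.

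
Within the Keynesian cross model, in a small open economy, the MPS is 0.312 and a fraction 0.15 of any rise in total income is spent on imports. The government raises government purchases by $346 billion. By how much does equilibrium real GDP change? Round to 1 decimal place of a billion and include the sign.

+$748.9 billion

MPC = 1 − MPS = 1 − 0.312 = 0.688.
Spending multiplier = 1/(1 − c + m) = 1/(1 − 0.688 + 0.15) = 1/0.462 ≈ 2.165.
ΔY = k × ΔG = (+$346 billion) / 0.462 ≈ +$748.9 billion.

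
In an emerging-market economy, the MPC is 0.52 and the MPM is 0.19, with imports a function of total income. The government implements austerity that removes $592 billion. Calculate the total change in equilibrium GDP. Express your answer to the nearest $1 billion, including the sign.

Expenditure multiplier = 1/(1 − c + m) = 1/(1 − 0.52 + 0.19) = 1/0.67 ≈ 1.493.
ΔY = k × ΔG = (−$592 billion) / 0.67 ≈ −$884 billion.

−$884 billion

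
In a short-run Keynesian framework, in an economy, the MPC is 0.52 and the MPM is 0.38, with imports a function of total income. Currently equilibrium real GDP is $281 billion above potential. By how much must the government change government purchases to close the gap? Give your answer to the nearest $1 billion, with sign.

Spending multiplier = 1/(1 − c + m) = 1/(1 − 0.52 + 0.38) = 1/0.86 ≈ 1.163.
Need ΔY = −$281 billion, so ΔG = ΔY/k = (−$281 billion) × 0.86 ≈ −$242 billion.
The government should cut government purchases by $242 billion.

−$242 billion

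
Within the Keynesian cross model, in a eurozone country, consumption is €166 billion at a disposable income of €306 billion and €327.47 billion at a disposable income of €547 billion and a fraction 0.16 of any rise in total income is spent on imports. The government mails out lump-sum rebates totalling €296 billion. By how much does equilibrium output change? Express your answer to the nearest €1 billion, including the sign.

+€405 billion

MPC = ΔC/ΔYd = (327.47 − 166)/(547 − 306) = 161.47/241 = 0.67.
A lump-sum tax change of −€296 billion shifts disposable income by +€296 billion; first-round consumption changes by −c × ΔT = −0.67 × (−€296 billion) = +€198.32 billion.
Expenditure multiplier = 1/(1 − c + m) = 1/(1 − 0.67 + 0.16) = 1/0.49 ≈ 2.041.
The tax multiplier is −c × k ≈ −1.367, so ΔY = k × (−c·ΔT) = (+€198.32 billion) / 0.49 ≈ +€405 billion.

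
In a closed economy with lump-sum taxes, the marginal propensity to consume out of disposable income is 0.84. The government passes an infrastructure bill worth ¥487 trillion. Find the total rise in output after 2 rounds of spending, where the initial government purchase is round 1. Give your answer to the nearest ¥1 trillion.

Round 1 adds ΔG = ¥487 trillion; each later round is MPC = 0.84 times the previous.
After 2 rounds: 487 + 409.08 = ΔG·(1 − c^2)/(1 − c) = 487 × (1 − 0.7056)/0.16 ≈ ¥896 trillion.

¥896 trillion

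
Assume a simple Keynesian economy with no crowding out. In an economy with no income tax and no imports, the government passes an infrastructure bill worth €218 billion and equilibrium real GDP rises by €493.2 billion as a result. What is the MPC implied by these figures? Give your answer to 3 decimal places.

0.558

Implied spending multiplier k = ΔY/ΔG = 493.2/218 ≈ 2.2624.
Since k = 1/(1 − MPC), MPC = 1 − 1/k = 1 − ΔG/ΔY = 1 − 218/493.2 ≈ 0.558.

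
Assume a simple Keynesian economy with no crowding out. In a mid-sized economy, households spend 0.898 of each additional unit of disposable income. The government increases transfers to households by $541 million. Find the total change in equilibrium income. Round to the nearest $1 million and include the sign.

The transfer change shifts disposable income by +$541 million, so first-round consumption changes by c·ΔTR = 0.898 × (+$541 million) = +$485.818 million.
Expenditure multiplier = 1/(1 − MPC) = 1/(1 − 0.898) = 1/0.102 ≈ 9.804.
The transfer multiplier is c × k ≈ 8.804, so ΔY = k × (c·ΔTR) = (+$485.818 million) / 0.102 ≈ +$4,763 million.

+$4,763 million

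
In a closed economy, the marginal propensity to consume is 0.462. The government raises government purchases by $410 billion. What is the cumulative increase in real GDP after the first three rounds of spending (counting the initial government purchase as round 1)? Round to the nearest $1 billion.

Round 1 adds ΔG = $410 billion; each later round is MPC = 0.462 times the previous.
After 3 rounds: 410 + 189.42 + 87.51204 = ΔG·(1 − c^3)/(1 − c) = 410 × (1 − 0.098611128)/0.538 ≈ $687 billion.

$687 billion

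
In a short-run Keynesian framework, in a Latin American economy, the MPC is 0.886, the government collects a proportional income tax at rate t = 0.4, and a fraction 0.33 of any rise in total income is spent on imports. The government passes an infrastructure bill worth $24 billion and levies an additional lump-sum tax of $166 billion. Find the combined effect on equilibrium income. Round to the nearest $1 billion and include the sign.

Expenditure multiplier = 1/(1 − c(1−t) + m) = 1/(1 − 0.886×0.6 + 0.33) = 1/0.7984 ≈ 1.253.
ΔG contributes k·ΔG = (+$24 billion) / 0.7984 ≈ +$30.1 billion.
ΔT of +$166 billion changes first-round spending by −c·ΔT = −$147.076 billion, contributing k·(−c·ΔT) = (−$147.076 billion) / 0.7984 ≈ −$184.2 billion.
Net ΔY = k(ΔG − c·ΔT) = (−$123.076 billion) / 0.7984 ≈ −$154 billion.

−$154 billion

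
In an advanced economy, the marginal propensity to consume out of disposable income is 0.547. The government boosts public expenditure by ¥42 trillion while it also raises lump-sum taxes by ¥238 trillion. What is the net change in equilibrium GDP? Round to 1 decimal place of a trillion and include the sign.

Expenditure multiplier = 1/(1 − MPC) = 1/(1 − 0.547) = 1/0.453 ≈ 2.208.
ΔG contributes k·ΔG = (+¥42 trillion) / 0.453 ≈ +¥92.7 trillion.
ΔT of +¥238 trillion changes first-round spending by −c·ΔT = −¥130.186 trillion, contributing k·(−c·ΔT) = (−¥130.186 trillion) / 0.453 ≈ −¥287.4 trillion.
Net ΔY = k(ΔG − c·ΔT) = (−¥88.186 trillion) / 0.453 ≈ −¥194.7 trillion.

−¥194.7 trillion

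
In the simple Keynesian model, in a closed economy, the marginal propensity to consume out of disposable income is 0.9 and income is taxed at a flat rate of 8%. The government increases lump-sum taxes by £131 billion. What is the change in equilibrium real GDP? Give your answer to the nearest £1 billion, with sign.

−£685 billion

A lump-sum tax change of +£131 billion shifts disposable income by −£131 billion; first-round consumption changes by −c × ΔT = −0.9 × (+£131 billion) = −£117.9 billion.
Expenditure multiplier = 1/(1 − c(1−t)) = 1/(1 − 0.9×0.92) = 1/0.172 ≈ 5.814.
The tax multiplier is −c × k ≈ −5.233, so ΔY = k × (−c·ΔT) = (−£117.9 billion) / 0.172 ≈ −£685 billion.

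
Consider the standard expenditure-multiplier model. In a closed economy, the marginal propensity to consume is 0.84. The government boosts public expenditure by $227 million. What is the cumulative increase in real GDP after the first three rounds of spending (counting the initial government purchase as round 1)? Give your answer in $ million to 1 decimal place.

$577.9 million

Round 1 adds ΔG = $227 million; each later round is MPC = 0.84 times the previous.
After 3 rounds: 227 + 190.68 + 160.1712 = ΔG·(1 − c^3)/(1 − c) = 227 × (1 − 0.592704)/0.16 ≈ $577.9 million.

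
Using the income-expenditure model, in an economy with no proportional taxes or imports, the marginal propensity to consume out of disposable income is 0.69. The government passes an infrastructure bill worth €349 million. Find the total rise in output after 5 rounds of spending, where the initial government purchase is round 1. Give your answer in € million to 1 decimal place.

Round 1 adds ΔG = €349 million; each later round is MPC = 0.69 times the previous.
After 5 rounds: 349 + 240.81 + 166.1589 + 114.649641 + 79.10825229 = ΔG·(1 − c^5)/(1 − c) = 349 × (1 − 0.1564031349)/0.31 ≈ €949.7 million.

€949.7 million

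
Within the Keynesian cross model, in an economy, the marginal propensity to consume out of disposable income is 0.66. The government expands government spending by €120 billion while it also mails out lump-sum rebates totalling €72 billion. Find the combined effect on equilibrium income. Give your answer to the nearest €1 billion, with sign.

+€493 billion

Expenditure multiplier = 1/(1 − MPC) = 1/(1 − 0.66) = 1/0.34 ≈ 2.941.
ΔG contributes k·ΔG = (+€120 billion) / 0.34 ≈ +€352.9 billion.
ΔT of −€72 billion changes first-round spending by −c·ΔT = +€47.52 billion, contributing k·(−c·ΔT) = (+€47.52 billion) / 0.34 ≈ +€139.8 billion.
Net ΔY = k(ΔG − c·ΔT) = (+€167.52 billion) / 0.34 ≈ +€493 billion.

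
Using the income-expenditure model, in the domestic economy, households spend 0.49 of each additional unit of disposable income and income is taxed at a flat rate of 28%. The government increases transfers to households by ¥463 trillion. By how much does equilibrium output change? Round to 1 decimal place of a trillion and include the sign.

+¥350.5 trillion

The transfer change shifts disposable income by +¥463 trillion, so first-round consumption changes by c·ΔTR = 0.49 × (+¥463 trillion) = +¥226.87 trillion.
Expenditure multiplier = 1/(1 − c(1−t)) = 1/(1 − 0.49×0.72) = 1/0.6472 ≈ 1.545.
The transfer multiplier is c × k ≈ 0.757, so ΔY = k × (c·ΔTR) = (+¥226.87 trillion) / 0.6472 ≈ +¥350.5 trillion.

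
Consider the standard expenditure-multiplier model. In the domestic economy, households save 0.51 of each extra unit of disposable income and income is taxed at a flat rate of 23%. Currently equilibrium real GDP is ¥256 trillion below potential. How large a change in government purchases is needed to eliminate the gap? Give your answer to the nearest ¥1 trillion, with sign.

+¥159 trillion

MPC = 1 − MPS = 1 − 0.51 = 0.49.
Spending multiplier = 1/(1 − c(1−t)) = 1/(1 − 0.49×0.77) = 1/0.6227 ≈ 1.606.
Need ΔY = +¥256 trillion, so ΔG = ΔY/k = (+¥256 trillion) × 0.6227 ≈ +¥159 trillion.
The government should increase government purchases by ¥159 trillion.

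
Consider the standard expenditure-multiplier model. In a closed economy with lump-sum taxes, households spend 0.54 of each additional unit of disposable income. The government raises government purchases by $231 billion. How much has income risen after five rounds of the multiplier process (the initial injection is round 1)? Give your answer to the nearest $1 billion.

Round 1 adds ΔG = $231 billion; each later round is MPC = 0.54 times the previous.
After 5 rounds: 231 + 124.74 + 67.3596 + 36.374184 + 19.64205936 = ΔG·(1 − c^5)/(1 − c) = 231 × (1 − 0.0459165024)/0.46 ≈ $479 billion.

$479 billion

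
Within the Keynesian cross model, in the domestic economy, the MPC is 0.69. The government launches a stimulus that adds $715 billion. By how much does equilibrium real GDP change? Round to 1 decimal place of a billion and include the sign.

+$2,306.5 billion

Expenditure multiplier = 1/(1 − MPC) = 1/(1 − 0.69) = 1/0.31 ≈ 3.226.
ΔY = k × ΔG = (+$715 billion) / 0.31 ≈ +$2,306.5 billion.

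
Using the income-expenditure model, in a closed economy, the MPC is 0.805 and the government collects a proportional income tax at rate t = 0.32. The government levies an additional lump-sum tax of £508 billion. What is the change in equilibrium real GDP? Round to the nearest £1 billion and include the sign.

−£904 billion

A lump-sum tax change of +£508 billion shifts disposable income by −£508 billion; first-round consumption changes by −c × ΔT = −0.805 × (+£508 billion) = −£408.94 billion.
Expenditure multiplier = 1/(1 − c(1−t)) = 1/(1 − 0.805×0.68) = 1/0.4526 ≈ 2.209.
The tax multiplier is −c × k ≈ −1.779, so ΔY = k × (−c·ΔT) = (−£408.94 billion) / 0.4526 ≈ −£904 billion.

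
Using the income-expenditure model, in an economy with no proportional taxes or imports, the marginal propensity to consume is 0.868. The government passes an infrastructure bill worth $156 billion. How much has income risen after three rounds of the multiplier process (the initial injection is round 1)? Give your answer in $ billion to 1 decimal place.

Round 1 adds ΔG = $156 billion; each later round is MPC = 0.868 times the previous.
After 3 rounds: 156 + 135.408 + 117.534144 = ΔG·(1 − c^3)/(1 − c) = 156 × (1 − 0.653972032)/0.132 ≈ $408.9 billion.

$408.9 billion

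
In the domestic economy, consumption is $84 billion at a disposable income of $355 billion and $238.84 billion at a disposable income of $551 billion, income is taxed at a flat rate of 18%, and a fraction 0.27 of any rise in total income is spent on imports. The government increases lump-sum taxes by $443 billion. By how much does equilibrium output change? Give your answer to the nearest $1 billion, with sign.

−$562 billion

MPC = ΔC/ΔYd = (238.84 − 84)/(551 − 355) = 154.84/196 = 0.79.
A lump-sum tax change of +$443 billion shifts disposable income by −$443 billion; first-round consumption changes by −c × ΔT = −0.79 × (+$443 billion) = −$349.97 billion.
Expenditure multiplier = 1/(1 − c(1−t) + m) = 1/(1 − 0.79×0.82 + 0.27) = 1/0.6222 ≈ 1.607.
The tax multiplier is −c × k ≈ −1.27, so ΔY = k × (−c·ΔT) = (−$349.97 billion) / 0.6222 ≈ −$562 billion.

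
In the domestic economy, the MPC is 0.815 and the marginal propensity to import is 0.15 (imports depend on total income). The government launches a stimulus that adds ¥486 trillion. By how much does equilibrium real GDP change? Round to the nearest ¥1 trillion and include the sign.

Expenditure multiplier = 1/(1 − c + m) = 1/(1 − 0.815 + 0.15) = 1/0.335 ≈ 2.985.
ΔY = k × ΔG = (+¥486 trillion) / 0.335 ≈ +¥1,451 trillion.

+¥1,451 trillion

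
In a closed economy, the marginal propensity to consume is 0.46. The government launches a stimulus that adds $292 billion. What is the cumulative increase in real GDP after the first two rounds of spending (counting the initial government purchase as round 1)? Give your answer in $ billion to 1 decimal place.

Round 1 adds ΔG = $292 billion; each later round is MPC = 0.46 times the previous.
After 2 rounds: 292 + 134.32 = ΔG·(1 − c^2)/(1 − c) = 292 × (1 − 0.2116)/0.54 ≈ $426.3 billion.

$426.3 billion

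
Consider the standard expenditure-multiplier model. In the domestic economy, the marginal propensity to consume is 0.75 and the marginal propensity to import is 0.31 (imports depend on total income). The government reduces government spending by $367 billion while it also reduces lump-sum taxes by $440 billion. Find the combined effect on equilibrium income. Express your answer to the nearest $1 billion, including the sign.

−$66 billion

Expenditure multiplier = 1/(1 − c + m) = 1/(1 − 0.75 + 0.31) = 1/0.56 ≈ 1.786.
ΔG contributes k·ΔG = (−$367 billion) / 0.56 ≈ −$655.4 billion.
ΔT of −$440 billion changes first-round spending by −c·ΔT = +$330 billion, contributing k·(−c·ΔT) = (+$330 billion) / 0.56 ≈ +$589.3 billion.
Net ΔY = k(ΔG − c·ΔT) = (−$37 billion) / 0.56 ≈ −$66 billion.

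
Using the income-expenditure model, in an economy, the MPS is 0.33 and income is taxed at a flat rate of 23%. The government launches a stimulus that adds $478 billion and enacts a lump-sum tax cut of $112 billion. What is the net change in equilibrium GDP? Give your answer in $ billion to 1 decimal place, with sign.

+$1,142.4 billion

MPC = 1 − MPS = 1 − 0.33 = 0.67.
Expenditure multiplier = 1/(1 − c(1−t)) = 1/(1 − 0.67×0.77) = 1/0.4841 ≈ 2.066.
ΔG contributes k·ΔG = (+$478 billion) / 0.4841 ≈ +$987.4 billion.
ΔT of −$112 billion changes first-round spending by −c·ΔT = +$75.04 billion, contributing k·(−c·ΔT) = (+$75.04 billion) / 0.4841 ≈ +$155 billion.
Net ΔY = k(ΔG − c·ΔT) = (+$553.04 billion) / 0.4841 ≈ +$1,142.4 billion.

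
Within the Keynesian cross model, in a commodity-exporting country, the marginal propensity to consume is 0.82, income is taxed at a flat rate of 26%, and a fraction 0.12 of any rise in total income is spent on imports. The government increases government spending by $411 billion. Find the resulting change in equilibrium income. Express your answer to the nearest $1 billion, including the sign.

Government-spending multiplier = 1/(1 − c(1−t) + m) = 1/(1 − 0.82×0.74 + 0.12) = 1/0.5132 ≈ 1.949.
ΔY = k × ΔG = (+$411 billion) / 0.5132 ≈ +$801 billion.

+$801 billion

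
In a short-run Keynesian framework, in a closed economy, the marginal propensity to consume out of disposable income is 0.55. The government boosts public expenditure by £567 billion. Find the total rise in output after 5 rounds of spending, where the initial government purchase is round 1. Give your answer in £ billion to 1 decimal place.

Round 1 adds ΔG = £567 billion; each later round is MPC = 0.55 times the previous.
After 5 rounds: 567 + 311.85 + 171.5175 + 94.334625 + 51.88404375 = ΔG·(1 − c^5)/(1 − c) = 567 × (1 − 0.0503284375)/0.45 ≈ £1,196.6 billion.

£1,196.6 billion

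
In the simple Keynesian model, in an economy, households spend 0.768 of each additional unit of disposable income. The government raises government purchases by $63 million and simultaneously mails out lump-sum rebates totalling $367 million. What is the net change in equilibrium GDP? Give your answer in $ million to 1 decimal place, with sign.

Expenditure multiplier = 1/(1 − MPC) = 1/(1 − 0.768) = 1/0.232 ≈ 4.31.
ΔG contributes k·ΔG = (+$63 million) / 0.232 ≈ +$271.6 million.
ΔT of −$367 million changes first-round spending by −c·ΔT = +$281.856 million, contributing k·(−c·ΔT) = (+$281.856 million) / 0.232 ≈ +$1,214.9 million.
Net ΔY = k(ΔG − c·ΔT) = (+$344.856 million) / 0.232 ≈ +$1,486.4 million.

+$1,486.4 million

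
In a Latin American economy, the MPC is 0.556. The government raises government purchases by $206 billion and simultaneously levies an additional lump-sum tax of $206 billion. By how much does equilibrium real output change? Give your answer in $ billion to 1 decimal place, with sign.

Expenditure multiplier = 1/(1 − MPC) = 1/(1 − 0.556) = 1/0.444 ≈ 2.252.
ΔG contributes k·ΔG = (+$206 billion) / 0.444 ≈ +$464 billion.
ΔT of +$206 billion changes first-round spending by −c·ΔT = −$114.536 billion, contributing k·(−c·ΔT) = (−$114.536 billion) / 0.444 ≈ −$258 billion.
With ΔG = ΔT and no other leakages, the balanced-budget multiplier is 1, so ΔY = ΔG = +$206 billion.

+$206.0 billion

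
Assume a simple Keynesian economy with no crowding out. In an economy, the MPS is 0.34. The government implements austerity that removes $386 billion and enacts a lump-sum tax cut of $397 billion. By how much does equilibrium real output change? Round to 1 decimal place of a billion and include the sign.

MPC = 1 − MPS = 1 − 0.34 = 0.66.
Expenditure multiplier = 1/(1 − MPC) = 1/(1 − 0.66) = 1/0.34 ≈ 2.941.
ΔG contributes k·ΔG = (−$386 billion) / 0.34 ≈ −$1,135.3 billion.
ΔT of −$397 billion changes first-round spending by −c·ΔT = +$262.02 billion, contributing k·(−c·ΔT) = (+$262.02 billion) / 0.34 ≈ +$770.6 billion.
Net ΔY = k(ΔG − c·ΔT) = (−$123.98 billion) / 0.34 ≈ −$364.6 billion.

−$364.6 billion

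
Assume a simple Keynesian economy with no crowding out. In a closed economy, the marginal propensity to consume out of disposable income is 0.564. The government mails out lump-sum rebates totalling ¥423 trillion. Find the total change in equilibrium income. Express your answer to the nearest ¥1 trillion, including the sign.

A lump-sum tax change of −¥423 trillion shifts disposable income by +¥423 trillion; first-round consumption changes by −c × ΔT = −0.564 × (−¥423 trillion) = +¥238.572 trillion.
Expenditure multiplier = 1/(1 − MPC) = 1/(1 − 0.564) = 1/0.436 ≈ 2.294.
The tax multiplier is −c × k ≈ −1.294, so ΔY = k × (−c·ΔT) = (+¥238.572 trillion) / 0.436 ≈ +¥547 trillion.

+¥547 trillion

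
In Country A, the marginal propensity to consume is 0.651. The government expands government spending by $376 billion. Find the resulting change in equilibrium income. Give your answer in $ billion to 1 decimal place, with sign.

+$1,077.4 billion

Expenditure multiplier = 1/(1 − MPC) = 1/(1 − 0.651) = 1/0.349 ≈ 2.865.
ΔY = k × ΔG = (+$376 billion) / 0.349 ≈ +$1,077.4 billion.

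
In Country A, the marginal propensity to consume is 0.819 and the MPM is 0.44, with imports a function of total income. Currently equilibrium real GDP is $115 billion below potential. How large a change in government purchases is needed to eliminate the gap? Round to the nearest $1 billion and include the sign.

+$71 billion

Spending multiplier = 1/(1 − c + m) = 1/(1 − 0.819 + 0.44) = 1/0.621 ≈ 1.61.
Need ΔY = +$115 billion, so ΔG = ΔY/k = (+$115 billion) × 0.621 ≈ +$71 billion.
The government should increase government purchases by $71 billion.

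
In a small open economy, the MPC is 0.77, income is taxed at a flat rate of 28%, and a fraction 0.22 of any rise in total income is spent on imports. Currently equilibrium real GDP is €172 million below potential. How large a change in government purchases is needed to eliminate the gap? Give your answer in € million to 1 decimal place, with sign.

Spending multiplier = 1/(1 − c(1−t) + m) = 1/(1 − 0.77×0.72 + 0.22) = 1/0.6656 ≈ 1.502.
Need ΔY = +€172 million, so ΔG = ΔY/k = (+€172 million) × 0.6656 ≈ +€114.5 million.
The government should increase government purchases by €114.5 million.

+€114.5 million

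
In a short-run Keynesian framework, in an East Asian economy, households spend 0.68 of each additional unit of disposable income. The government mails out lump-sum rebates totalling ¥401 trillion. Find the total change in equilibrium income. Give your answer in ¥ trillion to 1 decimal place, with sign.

+¥852.1 trillion

A lump-sum tax change of −¥401 trillion shifts disposable income by +¥401 trillion; first-round consumption changes by −c × ΔT = −0.68 × (−¥401 trillion) = +¥272.68 trillion.
Expenditure multiplier = 1/(1 − MPC) = 1/(1 − 0.68) = 1/0.32 = 3.125.
The tax multiplier is −c × k = −2.125, so ΔY = k × (−c·ΔT) = (+¥272.68 trillion) / 0.32 ≈ +¥852.1 trillion.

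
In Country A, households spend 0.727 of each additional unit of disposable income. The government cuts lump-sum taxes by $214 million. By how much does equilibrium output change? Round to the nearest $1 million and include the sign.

A lump-sum tax change of −$214 million shifts disposable income by +$214 million; first-round consumption changes by −c × ΔT = −0.727 × (−$214 million) = +$155.578 million.
Expenditure multiplier = 1/(1 − MPC) = 1/(1 − 0.727) = 1/0.273 ≈ 3.663.
The tax multiplier is −c × k ≈ −2.663, so ΔY = k × (−c·ΔT) = (+$155.578 million) / 0.273 ≈ +$570 million.

+$570 million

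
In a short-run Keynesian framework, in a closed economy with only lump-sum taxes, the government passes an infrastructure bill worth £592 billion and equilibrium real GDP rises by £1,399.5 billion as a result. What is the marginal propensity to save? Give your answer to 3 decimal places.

0.423

Implied spending multiplier k = ΔY/ΔG = 1,399.5/592 ≈ 2.364.
Since k = 1/(1 − MPC), MPC = 1 − 1/k = 1 − ΔG/ΔY = 1 − 592/1,399.5 ≈ 0.577.
MPS = 1 − MPC = 0.423.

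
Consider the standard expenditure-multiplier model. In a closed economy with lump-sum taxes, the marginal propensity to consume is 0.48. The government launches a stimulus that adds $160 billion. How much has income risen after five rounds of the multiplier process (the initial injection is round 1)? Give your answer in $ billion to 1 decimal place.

Round 1 adds ΔG = $160 billion; each later round is MPC = 0.48 times the previous.
After 5 rounds: 160 + 76.8 + 36.864 + 17.69472 + 8.4934656 = ΔG·(1 − c^5)/(1 − c) = 160 × (1 − 0.0254803968)/0.52 ≈ $299.9 billion.

$299.9 billion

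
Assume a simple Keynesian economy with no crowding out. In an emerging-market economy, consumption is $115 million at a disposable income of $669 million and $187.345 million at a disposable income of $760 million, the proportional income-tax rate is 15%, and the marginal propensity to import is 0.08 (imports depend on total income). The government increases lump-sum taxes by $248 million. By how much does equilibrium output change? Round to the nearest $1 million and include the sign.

−$488 million

MPC = ΔC/ΔYd = (187.345 − 115)/(760 − 669) = 72.345/91 = 0.795.
A lump-sum tax change of +$248 million shifts disposable income by −$248 million; first-round consumption changes by −c × ΔT = −0.795 × (+$248 million) = −$197.16 million.
Expenditure multiplier = 1/(1 − c(1−t) + m) = 1/(1 − 0.795×0.85 + 0.08) = 1/0.40425 ≈ 2.474.
The tax multiplier is −c × k ≈ −1.967, so ΔY = k × (−c·ΔT) = (−$197.16 million) / 0.40425 ≈ −$488 million.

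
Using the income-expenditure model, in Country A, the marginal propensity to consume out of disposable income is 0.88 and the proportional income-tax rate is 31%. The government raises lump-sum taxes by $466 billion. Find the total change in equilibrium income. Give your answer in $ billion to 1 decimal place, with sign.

A lump-sum tax change of +$466 billion shifts disposable income by −$466 billion; first-round consumption changes by −c × ΔT = −0.88 × (+$466 billion) = −$410.08 billion.
Expenditure multiplier = 1/(1 − c(1−t)) = 1/(1 − 0.88×0.69) = 1/0.3928 ≈ 2.546.
The tax multiplier is −c × k ≈ −2.24, so ΔY = k × (−c·ΔT) = (−$410.08 billion) / 0.3928 ≈ −$1,044 billion.

−$1,044.0 billion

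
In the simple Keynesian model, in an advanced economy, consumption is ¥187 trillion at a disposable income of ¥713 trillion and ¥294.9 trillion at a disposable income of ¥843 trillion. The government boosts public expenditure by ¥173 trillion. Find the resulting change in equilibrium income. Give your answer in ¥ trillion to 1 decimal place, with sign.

MPC = ΔC/ΔYd = (294.9 − 187)/(843 − 713) = 107.9/130 = 0.83.
Spending multiplier = 1/(1 − MPC) = 1/(1 − 0.83) = 1/0.17 ≈ 5.882.
ΔY = k × ΔG = (+¥173 trillion) / 0.17 ≈ +¥1,017.6 trillion.

+¥1,017.6 trillion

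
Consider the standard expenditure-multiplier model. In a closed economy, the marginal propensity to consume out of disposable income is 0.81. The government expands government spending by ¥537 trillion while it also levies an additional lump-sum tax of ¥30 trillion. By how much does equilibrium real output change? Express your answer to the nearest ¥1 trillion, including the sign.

Expenditure multiplier = 1/(1 − MPC) = 1/(1 − 0.81) = 1/0.19 ≈ 5.263.
ΔG contributes k·ΔG = (+¥537 trillion) / 0.19 ≈ +¥2,826.3 trillion.
ΔT of +¥30 trillion changes first-round spending by −c·ΔT = −¥24.3 trillion, contributing k·(−c·ΔT) = (−¥24.3 trillion) / 0.19 ≈ −¥127.9 trillion.
Net ΔY = k(ΔG − c·ΔT) = (+¥512.7 trillion) / 0.19 ≈ +¥2,698 trillion.

+¥2,698 trillion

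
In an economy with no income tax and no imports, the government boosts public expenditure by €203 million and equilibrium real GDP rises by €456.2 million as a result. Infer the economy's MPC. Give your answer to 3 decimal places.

0.555

Implied spending multiplier k = ΔY/ΔG = 456.2/203 ≈ 2.2473.
Since k = 1/(1 − MPC), MPC = 1 − 1/k = 1 − ΔG/ΔY = 1 − 203/456.2 ≈ 0.555.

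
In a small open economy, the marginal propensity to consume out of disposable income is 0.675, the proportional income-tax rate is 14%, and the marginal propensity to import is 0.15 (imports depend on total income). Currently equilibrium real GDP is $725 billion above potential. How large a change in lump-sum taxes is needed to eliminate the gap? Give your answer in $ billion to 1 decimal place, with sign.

+$611.7 billion

Spending multiplier = 1/(1 − c(1−t) + m) = 1/(1 − 0.675×0.86 + 0.15) = 1/0.5695 ≈ 1.756.
Tax multiplier = −c·k = −0.675/0.5695 ≈ −1.185. Need ΔY = −$725 billion, so ΔT = ΔY/(−c·k) = −(−$725 billion) × 0.5695 / 0.675 ≈ +$611.7 billion.
The government should raise lump-sum taxes by $611.7 billion.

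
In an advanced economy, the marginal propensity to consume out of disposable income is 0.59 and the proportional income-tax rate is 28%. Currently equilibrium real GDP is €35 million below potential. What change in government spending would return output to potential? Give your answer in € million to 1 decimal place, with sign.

Spending multiplier = 1/(1 − c(1−t)) = 1/(1 − 0.59×0.72) = 1/0.5752 ≈ 1.739.
Need ΔY = +€35 million, so ΔG = ΔY/k = (+€35 million) × 0.5752 ≈ +€20.1 million.
The government should increase government spending by €20.1 million.

+€20.1 million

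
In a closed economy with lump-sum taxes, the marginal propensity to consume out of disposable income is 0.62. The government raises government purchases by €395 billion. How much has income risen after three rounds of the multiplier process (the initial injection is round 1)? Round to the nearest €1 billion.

Round 1 adds ΔG = €395 billion; each later round is MPC = 0.62 times the previous.
After 3 rounds: 395 + 244.9 + 151.838 = ΔG·(1 − c^3)/(1 − c) = 395 × (1 − 0.238328)/0.38 ≈ €792 billion.

€792 billion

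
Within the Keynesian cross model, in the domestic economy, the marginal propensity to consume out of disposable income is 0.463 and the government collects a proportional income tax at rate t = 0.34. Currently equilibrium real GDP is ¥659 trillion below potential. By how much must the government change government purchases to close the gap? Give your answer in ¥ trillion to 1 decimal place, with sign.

+¥457.6 trillion

Spending multiplier = 1/(1 − c(1−t)) = 1/(1 − 0.463×0.66) = 1/0.69442 ≈ 1.44.
Need ΔY = +¥659 trillion, so ΔG = ΔY/k = (+¥659 trillion) × 0.69442 ≈ +¥457.6 trillion.
The government should increase government purchases by ¥457.6 trillion.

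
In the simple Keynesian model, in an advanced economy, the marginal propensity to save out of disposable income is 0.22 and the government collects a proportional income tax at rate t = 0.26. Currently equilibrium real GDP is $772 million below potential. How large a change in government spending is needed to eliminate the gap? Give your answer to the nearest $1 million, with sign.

+$326 million

MPC = 1 − MPS = 1 − 0.22 = 0.78.
Spending multiplier = 1/(1 − c(1−t)) = 1/(1 − 0.78×0.74) = 1/0.4228 ≈ 2.365.
Need ΔY = +$772 million, so ΔG = ΔY/k = (+$772 million) × 0.4228 ≈ +$326 million.
The government should increase government spending by $326 million.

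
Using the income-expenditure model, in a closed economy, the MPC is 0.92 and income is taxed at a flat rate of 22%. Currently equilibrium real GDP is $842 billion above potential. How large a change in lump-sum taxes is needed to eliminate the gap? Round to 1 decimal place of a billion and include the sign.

Spending multiplier = 1/(1 − c(1−t)) = 1/(1 − 0.92×0.78) = 1/0.2824 ≈ 3.541.
Tax multiplier = −c·k = −0.92/0.2824 ≈ −3.258. Need ΔY = −$842 billion, so ΔT = ΔY/(−c·k) = −(−$842 billion) × 0.2824 / 0.92 ≈ +$258.5 billion.
The government should raise lump-sum taxes by $258.5 billion.

+$258.5 billion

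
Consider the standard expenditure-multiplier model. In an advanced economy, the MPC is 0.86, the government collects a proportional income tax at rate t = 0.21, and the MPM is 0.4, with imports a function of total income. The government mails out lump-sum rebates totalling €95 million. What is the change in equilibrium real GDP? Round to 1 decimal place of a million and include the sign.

A lump-sum tax change of −€95 million shifts disposable income by +€95 million; first-round consumption changes by −c × ΔT = −0.86 × (−€95 million) = +€81.7 million.
Expenditure multiplier = 1/(1 − c(1−t) + m) = 1/(1 − 0.86×0.79 + 0.4) = 1/0.7206 ≈ 1.388.
The tax multiplier is −c × k ≈ −1.193, so ΔY = k × (−c·ΔT) = (+€81.7 million) / 0.7206 ≈ +€113.4 million.

+€113.4 million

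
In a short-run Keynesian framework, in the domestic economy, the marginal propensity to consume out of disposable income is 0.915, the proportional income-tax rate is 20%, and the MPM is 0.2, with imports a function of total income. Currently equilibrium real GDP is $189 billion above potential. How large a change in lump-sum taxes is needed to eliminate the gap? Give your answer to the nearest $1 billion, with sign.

Spending multiplier = 1/(1 − c(1−t) + m) = 1/(1 − 0.915×0.8 + 0.2) = 1/0.468 ≈ 2.137.
Tax multiplier = −c·k = −0.915/0.468 ≈ −1.955. Need ΔY = −$189 billion, so ΔT = ΔY/(−c·k) = −(−$189 billion) × 0.468 / 0.915 ≈ +$97 billion.
The government should raise lump-sum taxes by $97 billion.

+$97 billion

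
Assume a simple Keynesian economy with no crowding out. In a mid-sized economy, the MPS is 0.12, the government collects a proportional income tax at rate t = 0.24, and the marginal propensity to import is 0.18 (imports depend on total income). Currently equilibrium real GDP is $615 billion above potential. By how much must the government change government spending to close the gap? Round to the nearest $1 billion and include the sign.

MPC = 1 − MPS = 1 − 0.12 = 0.88.
Spending multiplier = 1/(1 − c(1−t) + m) = 1/(1 − 0.88×0.76 + 0.18) = 1/0.5112 ≈ 1.956.
Need ΔY = −$615 billion, so ΔG = ΔY/k = (−$615 billion) × 0.5112 ≈ −$314 billion.
The government should cut government spending by $314 billion.

−$314 billion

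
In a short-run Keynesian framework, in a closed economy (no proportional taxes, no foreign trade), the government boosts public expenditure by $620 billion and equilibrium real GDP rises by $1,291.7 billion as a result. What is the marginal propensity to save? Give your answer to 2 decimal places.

Implied spending multiplier k = ΔY/ΔG = 1,291.7/620 ≈ 2.0834.
Since k = 1/(1 − MPC), MPC = 1 − 1/k = 1 − ΔG/ΔY = 1 − 620/1,291.7 ≈ 0.52.
MPS = 1 − MPC = 0.48.

0.48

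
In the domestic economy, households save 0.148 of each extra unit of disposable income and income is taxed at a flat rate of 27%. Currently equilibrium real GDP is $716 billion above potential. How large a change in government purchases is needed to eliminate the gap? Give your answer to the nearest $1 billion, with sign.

−$271 billion

MPC = 1 − MPS = 1 − 0.148 = 0.852.
Spending multiplier = 1/(1 − c(1−t)) = 1/(1 − 0.852×0.73) = 1/0.37804 ≈ 2.645.
Need ΔY = −$716 billion, so ΔG = ΔY/k = (−$716 billion) × 0.37804 ≈ −$271 billion.
The government should cut government purchases by $271 billion.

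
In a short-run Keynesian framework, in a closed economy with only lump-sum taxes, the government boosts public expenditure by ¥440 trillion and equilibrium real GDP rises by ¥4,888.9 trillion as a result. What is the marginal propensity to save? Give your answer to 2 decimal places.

Implied spending multiplier k = ΔY/ΔG = 4,888.9/440 ≈ 11.1111.
Since k = 1/(1 − MPC), MPC = 1 − 1/k = 1 − ΔG/ΔY = 1 − 440/4,888.9 ≈ 0.91.
MPS = 1 − MPC = 0.09.

0.09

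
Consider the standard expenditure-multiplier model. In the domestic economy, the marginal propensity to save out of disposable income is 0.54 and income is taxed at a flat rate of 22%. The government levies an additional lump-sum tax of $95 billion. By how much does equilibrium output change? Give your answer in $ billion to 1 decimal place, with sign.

−$68.2 billion

MPC = 1 − MPS = 1 − 0.54 = 0.46.
A lump-sum tax change of +$95 billion shifts disposable income by −$95 billion; first-round consumption changes by −c × ΔT = −0.46 × (+$95 billion) = −$43.7 billion.
Expenditure multiplier = 1/(1 − c(1−t)) = 1/(1 − 0.46×0.78) = 1/0.6412 ≈ 1.56.
The tax multiplier is −c × k ≈ −0.717, so ΔY = k × (−c·ΔT) = (−$43.7 billion) / 0.6412 ≈ −$68.2 billion.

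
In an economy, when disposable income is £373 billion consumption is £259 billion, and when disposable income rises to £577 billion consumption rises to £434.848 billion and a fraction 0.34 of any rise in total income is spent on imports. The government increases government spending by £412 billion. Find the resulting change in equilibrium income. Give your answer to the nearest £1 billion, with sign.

+£862 billion

MPC = ΔC/ΔYd = (434.848 − 259)/(577 − 373) = 175.848/204 = 0.862.
Expenditure multiplier = 1/(1 − c + m) = 1/(1 − 0.862 + 0.34) = 1/0.478 ≈ 2.092.
ΔY = k × ΔG = (+£412 billion) / 0.478 ≈ +£862 billion.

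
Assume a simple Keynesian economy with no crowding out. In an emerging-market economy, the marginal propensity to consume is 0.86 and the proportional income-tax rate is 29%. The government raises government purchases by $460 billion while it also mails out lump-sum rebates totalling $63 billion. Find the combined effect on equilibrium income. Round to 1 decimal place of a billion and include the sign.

Expenditure multiplier = 1/(1 − c(1−t)) = 1/(1 − 0.86×0.71) = 1/0.3894 ≈ 2.568.
ΔG contributes k·ΔG = (+$460 billion) / 0.3894 ≈ +$1,181.3 billion.
ΔT of −$63 billion changes first-round spending by −c·ΔT = +$54.18 billion, contributing k·(−c·ΔT) = (+$54.18 billion) / 0.3894 ≈ +$139.1 billion.
Net ΔY = k(ΔG − c·ΔT) = (+$514.18 billion) / 0.3894 ≈ +$1,320.4 billion.

+$1,320.4 billion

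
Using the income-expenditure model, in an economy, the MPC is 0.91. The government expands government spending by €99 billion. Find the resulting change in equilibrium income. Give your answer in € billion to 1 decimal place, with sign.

+€1,100.0 billion

Spending multiplier = 1/(1 − MPC) = 1/(1 − 0.91) = 1/0.09 ≈ 11.111.
ΔY = k × ΔG = (+€99 billion) / 0.09 = +€1,100 billion.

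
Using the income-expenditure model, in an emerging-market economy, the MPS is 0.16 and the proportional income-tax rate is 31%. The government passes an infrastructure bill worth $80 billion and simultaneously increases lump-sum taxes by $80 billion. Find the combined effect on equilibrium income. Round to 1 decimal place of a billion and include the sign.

+$30.4 billion

MPC = 1 − MPS = 1 − 0.16 = 0.84.
Expenditure multiplier = 1/(1 − c(1−t)) = 1/(1 − 0.84×0.69) = 1/0.4204 ≈ 2.379.
ΔG contributes k·ΔG = (+$80 billion) / 0.4204 ≈ +$190.3 billion.
ΔT of +$80 billion changes first-round spending by −c·ΔT = −$67.2 billion, contributing k·(−c·ΔT) = (−$67.2 billion) / 0.4204 ≈ −$159.8 billion.
Net ΔY = k(ΔG − c·ΔT) = (+$12.8 billion) / 0.4204 ≈ +$30.4 billion.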